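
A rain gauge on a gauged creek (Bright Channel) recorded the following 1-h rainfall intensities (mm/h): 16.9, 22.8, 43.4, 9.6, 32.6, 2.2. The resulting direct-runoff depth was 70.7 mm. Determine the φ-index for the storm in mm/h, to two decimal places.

Only the 4 blocks with intensity above φ contribute runoff: 16.9, 22.8, 43.4, 32.6 mm/h.
Σ(I−φ)·Δt = d  ⇒  (16.9+22.8+43.4+32.6 − 4φ)·1 = 70.7
φ = (115.7 − 70.7/1) / 4 = 11.25 mm/h.

φ ≈ 11.25 mm/h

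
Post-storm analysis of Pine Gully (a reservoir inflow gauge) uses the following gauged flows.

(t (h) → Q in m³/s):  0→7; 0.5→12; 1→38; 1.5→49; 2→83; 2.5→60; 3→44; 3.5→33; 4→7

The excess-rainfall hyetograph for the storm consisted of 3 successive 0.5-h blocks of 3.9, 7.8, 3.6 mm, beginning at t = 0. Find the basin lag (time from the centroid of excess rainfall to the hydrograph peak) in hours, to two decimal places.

t_L ≈ 1.26 h

Centroid of excess rainfall: t_c = Σ P_i·t̄_i / ΣP_i = 0.7402 h (block centres at 0.25, 0.75, 1.25 h).
Hydrograph peak occurs at t = 2 h, so basin lag t_L = 2 − 0.7402 = 1.26 h.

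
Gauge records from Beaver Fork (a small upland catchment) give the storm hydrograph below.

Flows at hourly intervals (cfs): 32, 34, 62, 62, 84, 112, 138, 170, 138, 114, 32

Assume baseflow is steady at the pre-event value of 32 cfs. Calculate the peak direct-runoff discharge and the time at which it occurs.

Q_p = 138.0 cfs at t = 7 h

Subtracting baseflow gives direct-runoff ordinates: 0.0, 2.0, 30.0, 30.0, 52.0, 80.0, 106.0, 138.0, 106.0, 82.0, 0.0 cfs.
The maximum is 138.0 cfs, occurring at the reading for t = 7 h.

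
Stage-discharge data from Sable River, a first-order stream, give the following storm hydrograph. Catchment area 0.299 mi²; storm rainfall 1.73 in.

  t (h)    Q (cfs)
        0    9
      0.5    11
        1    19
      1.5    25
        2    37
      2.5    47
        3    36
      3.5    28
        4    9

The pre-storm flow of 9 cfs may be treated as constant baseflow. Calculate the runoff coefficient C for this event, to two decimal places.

ΣQ_DR = 140.0 cfs; V = ΣQ_DR·Δt = 2.520 × 10^5 ft³.
Runoff depth d = V / A = 0.3628 in.
C = d / P = 0.3628 / 1.73 = 0.21.

C ≈ 0.21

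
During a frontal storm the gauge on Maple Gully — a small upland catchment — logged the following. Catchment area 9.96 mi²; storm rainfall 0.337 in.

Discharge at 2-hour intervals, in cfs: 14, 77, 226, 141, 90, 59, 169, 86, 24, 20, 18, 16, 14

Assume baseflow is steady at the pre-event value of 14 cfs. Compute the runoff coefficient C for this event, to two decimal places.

C ≈ 0.71

ΣQ_DR = 772.0 cfs; V = ΣQ_DR·Δt = 5.558 × 10^6 ft³.
Runoff depth d = V / A = 0.2402 in.
C = d / P = 0.2402 / 0.337 = 0.71.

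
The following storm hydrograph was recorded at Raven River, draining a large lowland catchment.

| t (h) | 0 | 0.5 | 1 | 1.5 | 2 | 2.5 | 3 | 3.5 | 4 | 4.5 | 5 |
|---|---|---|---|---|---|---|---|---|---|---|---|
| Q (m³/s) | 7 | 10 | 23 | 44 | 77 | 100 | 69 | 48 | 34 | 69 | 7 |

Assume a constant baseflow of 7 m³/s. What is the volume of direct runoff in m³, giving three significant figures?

V ≈ 7.40 × 10^5 m³

Direct-runoff ordinates (Q − Q_b): 0.0, 3.0, 16.0, 37.0, 70.0, 93.0, 62.0, 41.0, 27.0, 62.0, 0.0 m³/s.
ΣQ_DR = 411.0 m³/s.
With Δt = 0.5 h = 1800 s, V = ΣQ_DR · Δt = 411.0 × 1800 = 7.40 × 10^5 m³.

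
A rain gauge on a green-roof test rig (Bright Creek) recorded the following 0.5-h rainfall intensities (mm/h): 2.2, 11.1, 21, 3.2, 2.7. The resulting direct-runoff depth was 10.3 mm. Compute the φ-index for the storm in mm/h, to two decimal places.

φ ≈ 5.75 mm/h

Only the 2 blocks with intensity above φ contribute runoff: 11.1, 21 mm/h.
Σ(I−φ)·Δt = d  ⇒  (11.1+21 − 2φ)·0.5 = 10.3
φ = (32.10 − 10.3/0.5) / 2 = 5.75 mm/h.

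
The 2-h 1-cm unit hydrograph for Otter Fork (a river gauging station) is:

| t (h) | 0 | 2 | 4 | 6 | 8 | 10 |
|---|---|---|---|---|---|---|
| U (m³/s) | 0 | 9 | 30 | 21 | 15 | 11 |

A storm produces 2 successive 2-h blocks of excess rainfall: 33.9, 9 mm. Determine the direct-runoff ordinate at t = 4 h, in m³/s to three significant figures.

By discrete convolution, Q_j = Σ (P_i / 10 mm) · U_{j−i}.
At t = 4 h (j=2): Q = (33.9/10)·30 + (9/10)·9 = 110 m³/s.

Q ≈ 110 m³/s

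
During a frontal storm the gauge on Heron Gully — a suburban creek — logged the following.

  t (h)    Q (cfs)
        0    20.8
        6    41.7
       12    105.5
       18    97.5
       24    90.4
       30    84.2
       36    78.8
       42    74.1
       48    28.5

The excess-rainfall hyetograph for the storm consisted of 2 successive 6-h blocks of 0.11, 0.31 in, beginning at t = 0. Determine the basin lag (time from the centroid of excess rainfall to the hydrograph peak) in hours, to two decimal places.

Centroid of excess rainfall: t_c = Σ P_i·t̄_i / ΣP_i = 7.4286 h (block centres at 3, 9 h).
Hydrograph peak occurs at t = 12 h, so basin lag t_L = 12 − 7.4286 = 4.57 h.

t_L ≈ 4.57 h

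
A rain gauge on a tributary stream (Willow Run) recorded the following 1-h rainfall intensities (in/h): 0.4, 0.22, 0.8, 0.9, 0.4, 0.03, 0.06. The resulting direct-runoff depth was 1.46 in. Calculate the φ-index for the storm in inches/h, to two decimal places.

Only the 4 blocks with intensity above φ contribute runoff: 0.4, 0.8, 0.9, 0.4 in/h.
Σ(I−φ)·Δt = d  ⇒  (0.4+0.8+0.9+0.4 − 4φ)·1 = 1.46
φ = (2.500 − 1.46/1) / 4 = 0.26 in/h.

φ ≈ 0.26 in/h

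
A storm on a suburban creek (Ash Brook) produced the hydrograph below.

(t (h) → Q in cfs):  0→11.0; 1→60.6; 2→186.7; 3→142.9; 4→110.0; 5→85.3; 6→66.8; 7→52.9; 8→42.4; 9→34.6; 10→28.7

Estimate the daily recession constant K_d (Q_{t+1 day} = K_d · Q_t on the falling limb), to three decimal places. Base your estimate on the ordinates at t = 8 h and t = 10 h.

K_d ≈ 0.009

Between t = 8 h and t = 10 h the flow falls from 42.4 to 28.7 cfs over 2×1 h = 2 h.
Per-interval ratio K = (28.7/42.4)^(1/2) = 0.8227; K_d = K^(24/1) = 0.009.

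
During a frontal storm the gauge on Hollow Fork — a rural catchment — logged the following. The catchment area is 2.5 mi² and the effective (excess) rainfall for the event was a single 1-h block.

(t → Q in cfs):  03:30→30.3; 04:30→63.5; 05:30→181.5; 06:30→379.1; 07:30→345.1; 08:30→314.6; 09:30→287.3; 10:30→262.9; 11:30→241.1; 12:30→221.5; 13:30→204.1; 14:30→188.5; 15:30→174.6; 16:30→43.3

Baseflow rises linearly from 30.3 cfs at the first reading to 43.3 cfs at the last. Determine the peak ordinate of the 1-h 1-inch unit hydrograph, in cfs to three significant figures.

Direct runoff: 0.00, 32.20, 149.20, 345.80, 310.80, 279.30, 251.00, 225.60, 202.80, 182.20, 163.80, 147.20, 132.30, 0.00 cfs; ΣQ_DR = 2422 cfs, peak = 345.80 cfs.
Runoff depth d = ΣQ_DR·Δt / A = 2422 × 3600 / (2.5 mi²) = 1.501 in.
The 1-inch UH is the DRH scaled by (1 in)/d, so U_p = 345.80 × 1/1.501 = 230 cfs.

U_p ≈ 230 cfs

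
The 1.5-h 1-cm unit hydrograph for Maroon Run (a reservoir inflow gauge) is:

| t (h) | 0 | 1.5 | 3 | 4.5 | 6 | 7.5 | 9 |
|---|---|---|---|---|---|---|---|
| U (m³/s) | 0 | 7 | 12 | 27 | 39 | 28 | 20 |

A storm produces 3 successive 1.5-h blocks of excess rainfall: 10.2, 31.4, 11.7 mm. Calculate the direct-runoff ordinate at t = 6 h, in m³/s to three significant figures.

By discrete convolution, Q_j = Σ (P_i / 10 mm) · U_{j−i}.
At t = 6 h (j=4): Q = (10.2/10)·39 + (31.4/10)·27 + (11.7/10)·12 = 139 m³/s.

Q ≈ 139 m³/s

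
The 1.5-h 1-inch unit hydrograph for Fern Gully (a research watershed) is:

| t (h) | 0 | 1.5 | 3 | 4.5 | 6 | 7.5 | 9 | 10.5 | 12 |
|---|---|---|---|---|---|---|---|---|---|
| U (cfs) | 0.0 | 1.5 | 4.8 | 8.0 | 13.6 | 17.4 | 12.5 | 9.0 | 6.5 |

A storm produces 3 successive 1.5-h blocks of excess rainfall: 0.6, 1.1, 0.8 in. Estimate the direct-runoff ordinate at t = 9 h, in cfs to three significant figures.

By discrete convolution, Q_j = Σ (P_i / 1 in) · U_{j−i}.
At t = 9 h (j=6): Q = (0.6/1)·12.5 + (1.1/1)·17.4 + (0.8/1)·13.6 = 37.5 cfs.

Q ≈ 37.5 cfs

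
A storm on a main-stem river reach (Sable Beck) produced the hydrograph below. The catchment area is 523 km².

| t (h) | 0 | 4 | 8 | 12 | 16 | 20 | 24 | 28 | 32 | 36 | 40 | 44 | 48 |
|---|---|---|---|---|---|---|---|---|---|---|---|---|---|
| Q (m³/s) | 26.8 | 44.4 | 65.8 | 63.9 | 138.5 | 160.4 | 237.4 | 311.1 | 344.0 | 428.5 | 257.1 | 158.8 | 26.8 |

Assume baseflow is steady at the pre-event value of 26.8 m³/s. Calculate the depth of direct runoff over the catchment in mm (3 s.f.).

d ≈ 52.7 mm

Direct runoff: 0.0, 17.6, 39.0, 37.1, 111.7, 133.6, 210.6, 284.3, 317.2, 401.7, 230.3, 132.0, 0.0 m³/s; ΣQ_DR = 1915 m³/s.
V = ΣQ_DR · Δt = 1915 × 14400 s = 2.758 × 10^7 m³.
Over A = 523 km², depth = V / A = 52.7 mm.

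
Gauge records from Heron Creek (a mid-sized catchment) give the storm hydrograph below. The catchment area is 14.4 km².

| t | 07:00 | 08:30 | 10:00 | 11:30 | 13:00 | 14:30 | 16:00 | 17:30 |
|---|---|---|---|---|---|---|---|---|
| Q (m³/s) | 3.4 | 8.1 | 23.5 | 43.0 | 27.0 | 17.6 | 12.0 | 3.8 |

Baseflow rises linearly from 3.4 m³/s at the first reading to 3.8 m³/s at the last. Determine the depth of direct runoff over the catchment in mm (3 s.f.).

Direct runoff: 0.00, 4.64, 19.99, 39.43, 23.37, 13.91, 8.26, 0.00 m³/s; ΣQ_DR = 109.6 m³/s.
V = ΣQ_DR · Δt = 109.6 × 5400 s = 5.918 × 10^5 m³.
Over A = 14.4 km², depth = V / A = 41.1 mm.

d ≈ 41.1 mm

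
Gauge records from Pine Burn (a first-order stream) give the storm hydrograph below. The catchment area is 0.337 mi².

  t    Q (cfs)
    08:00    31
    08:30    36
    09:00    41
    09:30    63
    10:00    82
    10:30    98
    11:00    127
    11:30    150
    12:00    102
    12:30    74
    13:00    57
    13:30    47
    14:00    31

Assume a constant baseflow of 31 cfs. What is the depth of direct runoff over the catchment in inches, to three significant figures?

Direct runoff: 0.0, 5.0, 10.0, 32.0, 51.0, 67.0, 96.0, 119.0, 71.0, 43.0, 26.0, 16.0, 0.0 cfs; ΣQ_DR = 536.0 cfs.
V = ΣQ_DR · Δt = 536.0 × 1800 s = 9.648 × 10^5 ft³.
Over A = 0.337 mi², depth = V / A = 1.23 in.

d ≈ 1.23 in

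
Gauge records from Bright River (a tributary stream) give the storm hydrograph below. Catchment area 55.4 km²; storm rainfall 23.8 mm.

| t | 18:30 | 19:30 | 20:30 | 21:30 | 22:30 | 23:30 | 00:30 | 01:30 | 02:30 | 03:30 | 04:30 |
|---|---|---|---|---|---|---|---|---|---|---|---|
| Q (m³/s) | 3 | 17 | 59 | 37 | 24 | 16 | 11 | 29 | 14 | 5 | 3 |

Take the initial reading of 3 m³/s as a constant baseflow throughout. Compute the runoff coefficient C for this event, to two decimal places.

ΣQ_DR = 185.0 m³/s; V = ΣQ_DR·Δt = 6.660 × 10^5 m³.
Runoff depth d = V / A = 12.02 mm.
C = d / P = 12.02 / 23.8 = 0.51.

C ≈ 0.51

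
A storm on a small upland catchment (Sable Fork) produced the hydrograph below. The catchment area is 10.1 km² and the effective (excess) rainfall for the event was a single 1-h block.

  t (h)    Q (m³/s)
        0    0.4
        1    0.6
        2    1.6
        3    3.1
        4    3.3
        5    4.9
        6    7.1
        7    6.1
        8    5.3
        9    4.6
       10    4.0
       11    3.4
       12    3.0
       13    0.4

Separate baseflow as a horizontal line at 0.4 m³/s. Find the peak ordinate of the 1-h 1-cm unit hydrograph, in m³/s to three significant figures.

U_p ≈ 4.45 m³/s

Direct runoff: 0.0, 0.2, 1.2, 2.7, 2.9, 4.5, 6.7, 5.7, 4.9, 4.2, 3.6, 3.0, 2.6, 0.0 m³/s; ΣQ_DR = 42.20 m³/s, peak = 6.7 m³/s.
Runoff depth d = ΣQ_DR·Δt / A = 42.20 × 3600 / (10.1 km²) = 15.04 mm.
The 1-cm UH is the DRH scaled by (10 mm)/d, so U_p = 6.7 × 10/15.04 = 4.45 m³/s.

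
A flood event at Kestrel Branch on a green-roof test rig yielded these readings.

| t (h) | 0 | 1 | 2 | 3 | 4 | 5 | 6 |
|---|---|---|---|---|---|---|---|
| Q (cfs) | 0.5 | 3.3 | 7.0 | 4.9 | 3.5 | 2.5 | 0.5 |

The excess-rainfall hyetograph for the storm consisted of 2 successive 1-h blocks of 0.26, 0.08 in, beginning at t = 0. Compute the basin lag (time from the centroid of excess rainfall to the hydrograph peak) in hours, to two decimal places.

Centroid of excess rainfall: t_c = Σ P_i·t̄_i / ΣP_i = 0.7353 h (block centres at 0.5, 1.5 h).
Hydrograph peak occurs at t = 2 h, so basin lag t_L = 2 − 0.7353 = 1.26 h.

t_L ≈ 1.26 h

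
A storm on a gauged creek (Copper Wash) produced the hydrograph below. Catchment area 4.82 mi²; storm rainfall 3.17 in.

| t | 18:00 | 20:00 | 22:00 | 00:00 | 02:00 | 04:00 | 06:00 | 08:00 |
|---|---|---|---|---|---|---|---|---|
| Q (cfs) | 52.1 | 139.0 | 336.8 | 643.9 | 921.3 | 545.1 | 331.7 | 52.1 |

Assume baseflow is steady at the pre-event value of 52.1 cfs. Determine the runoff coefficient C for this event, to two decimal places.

ΣQ_DR = 2605 cfs; V = ΣQ_DR·Δt = 1.876 × 10^7 ft³.
Runoff depth d = V / A = 1.675 in.
C = d / P = 1.675 / 3.17 = 0.53.

C ≈ 0.53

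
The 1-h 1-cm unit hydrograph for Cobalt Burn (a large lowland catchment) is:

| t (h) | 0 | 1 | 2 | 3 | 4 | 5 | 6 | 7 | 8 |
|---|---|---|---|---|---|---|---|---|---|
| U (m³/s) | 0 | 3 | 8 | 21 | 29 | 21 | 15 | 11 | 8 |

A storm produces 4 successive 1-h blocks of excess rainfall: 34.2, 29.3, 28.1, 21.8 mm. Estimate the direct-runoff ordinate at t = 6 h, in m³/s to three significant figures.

Q ≈ 240 m³/s

By discrete convolution, Q_j = Σ (P_i / 10 mm) · U_{j−i}.
At t = 6 h (j=6): Q = (34.2/10)·15 + (29.3/10)·21 + (28.1/10)·29 + (21.8/10)·21 = 240 m³/s.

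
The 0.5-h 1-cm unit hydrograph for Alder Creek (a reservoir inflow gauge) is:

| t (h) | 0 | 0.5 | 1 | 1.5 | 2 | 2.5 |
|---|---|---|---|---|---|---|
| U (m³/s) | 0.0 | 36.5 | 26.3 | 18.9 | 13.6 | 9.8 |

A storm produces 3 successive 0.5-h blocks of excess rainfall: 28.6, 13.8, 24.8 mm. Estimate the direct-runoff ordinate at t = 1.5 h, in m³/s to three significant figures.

By discrete convolution, Q_j = Σ (P_i / 10 mm) · U_{j−i}.
At t = 1.5 h (j=3): Q = (28.6/10)·18.9 + (13.8/10)·26.3 + (24.8/10)·36.5 = 181 m³/s.

Q ≈ 181 m³/s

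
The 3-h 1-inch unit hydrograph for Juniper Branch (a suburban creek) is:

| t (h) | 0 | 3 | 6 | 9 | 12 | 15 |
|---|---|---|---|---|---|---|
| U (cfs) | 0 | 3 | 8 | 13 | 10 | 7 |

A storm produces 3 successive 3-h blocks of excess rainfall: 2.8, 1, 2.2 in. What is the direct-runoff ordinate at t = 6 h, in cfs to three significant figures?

By discrete convolution, Q_j = Σ (P_i / 1 in) · U_{j−i}.
At t = 6 h (j=2): Q = (2.8/1)·8 + (1/1)·3 + (2.2/1)·0 = 25.4 cfs.

Q ≈ 25.4 cfs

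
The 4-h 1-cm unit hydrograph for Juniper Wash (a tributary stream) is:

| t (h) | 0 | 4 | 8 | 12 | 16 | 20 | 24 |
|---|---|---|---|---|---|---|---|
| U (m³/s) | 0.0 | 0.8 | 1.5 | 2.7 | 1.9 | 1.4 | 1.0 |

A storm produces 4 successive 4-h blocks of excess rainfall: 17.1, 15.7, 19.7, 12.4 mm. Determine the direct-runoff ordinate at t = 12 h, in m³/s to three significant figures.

Q ≈ 8.55 m³/s

By discrete convolution, Q_j = Σ (P_i / 10 mm) · U_{j−i}.
At t = 12 h (j=3): Q = (17.1/10)·2.7 + (15.7/10)·1.5 + (19.7/10)·0.8 + (12.4/10)·0.0 = 8.55 m³/s.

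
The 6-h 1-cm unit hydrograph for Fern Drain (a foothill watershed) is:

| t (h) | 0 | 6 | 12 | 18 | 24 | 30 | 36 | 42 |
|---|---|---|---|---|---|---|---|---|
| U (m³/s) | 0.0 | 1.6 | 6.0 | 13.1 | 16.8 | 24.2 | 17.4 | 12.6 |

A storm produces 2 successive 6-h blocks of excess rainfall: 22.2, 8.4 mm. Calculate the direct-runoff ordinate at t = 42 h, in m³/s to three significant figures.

By discrete convolution, Q_j = Σ (P_i / 10 mm) · U_{j−i}.
At t = 42 h (j=7): Q = (22.2/10)·12.6 + (8.4/10)·17.4 = 42.6 m³/s.

Q ≈ 42.6 m³/s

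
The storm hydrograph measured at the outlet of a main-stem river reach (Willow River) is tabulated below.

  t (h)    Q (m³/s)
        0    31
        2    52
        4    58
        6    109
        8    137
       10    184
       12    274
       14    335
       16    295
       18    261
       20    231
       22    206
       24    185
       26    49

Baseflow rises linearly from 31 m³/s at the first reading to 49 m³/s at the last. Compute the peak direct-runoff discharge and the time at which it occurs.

Q_p = 294.31 m³/s at t = 14 h

Subtracting baseflow gives direct-runoff ordinates: 0.00, 19.62, 24.23, 73.85, 100.46, 146.08, 234.69, 294.31, 252.92, 217.54, 186.15, 159.77, 137.38, 0.00 m³/s.
The maximum is 294.31 m³/s, occurring at the reading for t = 14 h.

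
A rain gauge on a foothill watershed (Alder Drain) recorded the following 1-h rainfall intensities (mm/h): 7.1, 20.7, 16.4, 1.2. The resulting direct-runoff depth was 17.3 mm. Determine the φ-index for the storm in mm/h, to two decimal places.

Only the 2 blocks with intensity above φ contribute runoff: 20.7, 16.4 mm/h.
Σ(I−φ)·Δt = d  ⇒  (20.7+16.4 − 2φ)·1 = 17.3
φ = (37.10 − 17.3/1) / 2 = 9.90 mm/h.

φ ≈ 9.90 mm/h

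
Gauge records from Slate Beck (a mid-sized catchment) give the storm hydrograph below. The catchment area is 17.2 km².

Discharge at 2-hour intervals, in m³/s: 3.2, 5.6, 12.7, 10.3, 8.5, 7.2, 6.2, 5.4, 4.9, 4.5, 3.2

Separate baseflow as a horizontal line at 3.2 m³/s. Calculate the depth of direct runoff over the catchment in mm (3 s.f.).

d ≈ 15.3 mm

Direct runoff: 0.0, 2.4, 9.5, 7.1, 5.3, 4.0, 3.0, 2.2, 1.7, 1.3, 0.0 m³/s; ΣQ_DR = 36.50 m³/s.
V = ΣQ_DR · Δt = 36.50 × 7200 s = 2.628 × 10^5 m³.
Over A = 17.2 km², depth = V / A = 15.3 mm.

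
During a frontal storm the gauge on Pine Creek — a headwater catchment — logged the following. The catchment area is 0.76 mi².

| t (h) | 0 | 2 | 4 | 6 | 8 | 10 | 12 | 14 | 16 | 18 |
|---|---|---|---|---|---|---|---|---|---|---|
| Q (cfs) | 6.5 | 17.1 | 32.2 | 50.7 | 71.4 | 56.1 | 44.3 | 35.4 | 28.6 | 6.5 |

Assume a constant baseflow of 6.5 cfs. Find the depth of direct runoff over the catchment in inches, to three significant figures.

d ≈ 1.16 in

Direct runoff: 0.0, 10.6, 25.7, 44.2, 64.9, 49.6, 37.8, 28.9, 22.1, 0.0 cfs; ΣQ_DR = 283.8 cfs.
V = ΣQ_DR · Δt = 283.8 × 7200 s = 2.043 × 10^6 ft³.
Over A = 0.76 mi², depth = V / A = 1.16 in.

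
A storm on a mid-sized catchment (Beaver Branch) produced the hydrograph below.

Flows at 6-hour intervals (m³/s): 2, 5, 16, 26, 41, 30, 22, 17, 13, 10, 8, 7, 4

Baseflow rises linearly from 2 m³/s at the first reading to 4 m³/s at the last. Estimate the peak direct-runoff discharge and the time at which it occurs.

Q_p = 38.33 m³/s at t = 24 h

Subtracting baseflow gives direct-runoff ordinates: 0.00, 2.83, 13.67, 23.50, 38.33, 27.17, 19.00, 13.83, 9.67, 6.50, 4.33, 3.17, 0.00 m³/s.
The maximum is 38.33 m³/s, occurring at the reading for t = 24 h.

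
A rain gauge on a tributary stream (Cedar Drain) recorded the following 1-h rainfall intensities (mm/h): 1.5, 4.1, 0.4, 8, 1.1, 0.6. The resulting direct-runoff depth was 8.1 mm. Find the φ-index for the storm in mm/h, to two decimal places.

Only the 2 blocks with intensity above φ contribute runoff: 4.1, 8 mm/h.
Σ(I−φ)·Δt = d  ⇒  (4.1+8 − 2φ)·1 = 8.1
φ = (12.10 − 8.1/1) / 2 = 2.00 mm/h.

φ ≈ 2.00 mm/h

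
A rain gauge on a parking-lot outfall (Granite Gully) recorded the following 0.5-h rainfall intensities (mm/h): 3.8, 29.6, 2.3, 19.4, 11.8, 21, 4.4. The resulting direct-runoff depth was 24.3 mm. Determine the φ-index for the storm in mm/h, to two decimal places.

Only the 4 blocks with intensity above φ contribute runoff: 29.6, 19.4, 11.8, 21 mm/h.
Σ(I−φ)·Δt = d  ⇒  (29.6+19.4+11.8+21 − 4φ)·0.5 = 24.3
φ = (81.80 − 24.3/0.5) / 4 = 8.30 mm/h.

φ ≈ 8.30 mm/h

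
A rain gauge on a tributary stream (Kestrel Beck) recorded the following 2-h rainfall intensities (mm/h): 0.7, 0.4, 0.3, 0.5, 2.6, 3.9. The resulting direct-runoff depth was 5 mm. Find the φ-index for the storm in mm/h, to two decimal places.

Only the 2 blocks with intensity above φ contribute runoff: 2.6, 3.9 mm/h.
Σ(I−φ)·Δt = d  ⇒  (2.6+3.9 − 2φ)·2 = 5
φ = (6.500 − 5/2) / 2 = 2.00 mm/h.

φ ≈ 2.00 mm/h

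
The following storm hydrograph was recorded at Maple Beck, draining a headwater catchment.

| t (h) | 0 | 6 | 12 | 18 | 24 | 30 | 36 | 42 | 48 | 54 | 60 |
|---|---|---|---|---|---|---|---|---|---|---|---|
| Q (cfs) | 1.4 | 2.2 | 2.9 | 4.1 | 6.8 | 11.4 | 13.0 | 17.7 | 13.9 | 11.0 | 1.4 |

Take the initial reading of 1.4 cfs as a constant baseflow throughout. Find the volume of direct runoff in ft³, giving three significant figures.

Direct-runoff ordinates (Q − Q_b): 0.0, 0.8, 1.5, 2.7, 5.4, 10.0, 11.6, 16.3, 12.5, 9.6, 0.0 cfs.
ΣQ_DR = 70.40 cfs.
With Δt = 6 h = 21600 s, V = ΣQ_DR · Δt = 70.40 × 21600 = 1.52 × 10^6 ft³.

V ≈ 1.52 × 10^6 ft³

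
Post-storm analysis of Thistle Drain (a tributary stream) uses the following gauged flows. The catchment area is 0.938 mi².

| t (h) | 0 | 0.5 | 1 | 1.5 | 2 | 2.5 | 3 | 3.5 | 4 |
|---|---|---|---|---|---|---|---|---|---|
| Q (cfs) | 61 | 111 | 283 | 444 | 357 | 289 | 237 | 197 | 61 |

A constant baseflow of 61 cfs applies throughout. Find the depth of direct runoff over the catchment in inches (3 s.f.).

Direct runoff: 0.0, 50.0, 222.0, 383.0, 296.0, 228.0, 176.0, 136.0, 0.0 cfs; ΣQ_DR = 1491 cfs.
V = ΣQ_DR · Δt = 1491 × 1800 s = 2.684 × 10^6 ft³.
Over A = 0.938 mi², depth = V / A = 1.23 in.

d ≈ 1.23 in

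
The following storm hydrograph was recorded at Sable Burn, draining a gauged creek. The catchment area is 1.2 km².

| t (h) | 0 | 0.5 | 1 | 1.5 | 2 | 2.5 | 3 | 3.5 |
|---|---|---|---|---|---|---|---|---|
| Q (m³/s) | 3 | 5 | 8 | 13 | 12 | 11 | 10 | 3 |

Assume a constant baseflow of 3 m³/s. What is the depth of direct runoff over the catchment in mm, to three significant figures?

d ≈ 61.5 mm

Direct runoff: 0.0, 2.0, 5.0, 10.0, 9.0, 8.0, 7.0, 0.0 m³/s; ΣQ_DR = 41.00 m³/s.
V = ΣQ_DR · Δt = 41.00 × 1800 s = 73800 m³.
Over A = 1.2 km², depth = V / A = 61.5 mm.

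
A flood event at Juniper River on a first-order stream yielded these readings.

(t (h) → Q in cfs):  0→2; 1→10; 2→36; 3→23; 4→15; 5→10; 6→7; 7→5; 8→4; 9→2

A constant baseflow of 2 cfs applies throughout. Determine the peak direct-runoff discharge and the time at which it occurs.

Subtracting baseflow gives direct-runoff ordinates: 0.0, 8.0, 34.0, 21.0, 13.0, 8.0, 5.0, 3.0, 2.0, 0.0 cfs.
The maximum is 34.0 cfs, occurring at the reading for t = 2 h.

Q_p = 34.0 cfs at t = 2 h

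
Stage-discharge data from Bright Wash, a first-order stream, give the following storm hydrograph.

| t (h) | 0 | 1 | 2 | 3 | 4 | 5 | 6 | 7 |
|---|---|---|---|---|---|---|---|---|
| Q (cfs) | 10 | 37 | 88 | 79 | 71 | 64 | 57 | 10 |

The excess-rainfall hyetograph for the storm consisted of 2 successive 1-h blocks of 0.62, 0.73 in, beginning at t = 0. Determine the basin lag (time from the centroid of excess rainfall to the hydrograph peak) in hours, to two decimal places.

t_L ≈ 0.96 h

Centroid of excess rainfall: t_c = Σ P_i·t̄_i / ΣP_i = 1.0407 h (block centres at 0.5, 1.5 h).
Hydrograph peak occurs at t = 2 h, so basin lag t_L = 2 − 1.0407 = 0.96 h.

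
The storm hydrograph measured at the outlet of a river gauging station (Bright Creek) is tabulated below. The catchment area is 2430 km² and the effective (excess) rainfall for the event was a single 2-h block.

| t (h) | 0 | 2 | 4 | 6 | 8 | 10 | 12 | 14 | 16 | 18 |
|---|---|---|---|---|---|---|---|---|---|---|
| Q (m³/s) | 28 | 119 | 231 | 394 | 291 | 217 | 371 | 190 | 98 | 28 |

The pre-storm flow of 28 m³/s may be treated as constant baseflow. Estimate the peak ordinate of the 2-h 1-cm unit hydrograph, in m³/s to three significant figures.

U_p ≈ 732 m³/s

Direct runoff: 0.0, 91.0, 203.0, 366.0, 263.0, 189.0, 343.0, 162.0, 70.0, 0.0 m³/s; ΣQ_DR = 1687 m³/s, peak = 366.0 m³/s.
Runoff depth d = ΣQ_DR·Δt / A = 1687 × 7200 / (2430 km²) = 4.999 mm.
The 1-cm UH is the DRH scaled by (10 mm)/d, so U_p = 366.0 × 10/4.999 = 732 m³/s.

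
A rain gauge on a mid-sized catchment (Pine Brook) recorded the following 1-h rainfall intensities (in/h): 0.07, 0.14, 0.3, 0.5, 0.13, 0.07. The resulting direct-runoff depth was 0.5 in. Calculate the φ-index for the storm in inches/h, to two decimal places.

φ ≈ 0.15 in/h

Only the 2 blocks with intensity above φ contribute runoff: 0.3, 0.5 in/h.
Σ(I−φ)·Δt = d  ⇒  (0.3+0.5 − 2φ)·1 = 0.5
φ = (0.8000 − 0.5/1) / 2 = 0.15 in/h.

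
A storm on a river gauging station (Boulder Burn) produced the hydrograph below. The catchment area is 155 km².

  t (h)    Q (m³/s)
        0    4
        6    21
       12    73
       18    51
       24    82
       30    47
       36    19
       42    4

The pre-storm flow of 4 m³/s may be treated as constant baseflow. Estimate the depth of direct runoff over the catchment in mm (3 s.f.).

d ≈ 37.5 mm

Direct runoff: 0.0, 17.0, 69.0, 47.0, 78.0, 43.0, 15.0, 0.0 m³/s; ΣQ_DR = 269.0 m³/s.
V = ΣQ_DR · Δt = 269.0 × 21600 s = 5.810 × 10^6 m³.
Over A = 155 km², depth = V / A = 37.5 mm.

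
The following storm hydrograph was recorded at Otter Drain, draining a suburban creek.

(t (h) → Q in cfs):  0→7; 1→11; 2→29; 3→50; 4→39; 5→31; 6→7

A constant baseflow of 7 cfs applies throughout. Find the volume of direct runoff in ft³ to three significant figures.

Direct-runoff ordinates (Q − Q_b): 0.0, 4.0, 22.0, 43.0, 32.0, 24.0, 0.0 cfs.
ΣQ_DR = 125.0 cfs.
With Δt = 1 h = 3600 s, V = ΣQ_DR · Δt = 125.0 × 3600 = 4.50 × 10^5 ft³.

V ≈ 4.50 × 10^5 ft³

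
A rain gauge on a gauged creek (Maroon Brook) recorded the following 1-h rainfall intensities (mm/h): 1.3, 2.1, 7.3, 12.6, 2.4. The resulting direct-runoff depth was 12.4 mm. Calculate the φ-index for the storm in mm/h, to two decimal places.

φ ≈ 3.75 mm/h

Only the 2 blocks with intensity above φ contribute runoff: 7.3, 12.6 mm/h.
Σ(I−φ)·Δt = d  ⇒  (7.3+12.6 − 2φ)·1 = 12.4
φ = (19.90 − 12.4/1) / 2 = 3.75 mm/h.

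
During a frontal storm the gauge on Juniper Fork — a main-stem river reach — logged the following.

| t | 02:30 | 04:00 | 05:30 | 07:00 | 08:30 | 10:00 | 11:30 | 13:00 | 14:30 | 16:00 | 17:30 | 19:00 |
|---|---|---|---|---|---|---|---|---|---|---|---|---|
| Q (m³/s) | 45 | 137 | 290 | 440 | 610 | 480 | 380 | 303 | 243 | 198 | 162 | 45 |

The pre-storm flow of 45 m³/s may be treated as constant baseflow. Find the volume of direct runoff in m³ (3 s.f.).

Direct-runoff ordinates (Q − Q_b): 0.0, 92.0, 245.0, 395.0, 565.0, 435.0, 335.0, 258.0, 198.0, 153.0, 117.0, 0.0 m³/s.
ΣQ_DR = 2793 m³/s.
With Δt = 1.5 h = 5400 s, V = ΣQ_DR · Δt = 2793 × 5400 = 1.51 × 10^7 m³.

V ≈ 1.51 × 10^7 m³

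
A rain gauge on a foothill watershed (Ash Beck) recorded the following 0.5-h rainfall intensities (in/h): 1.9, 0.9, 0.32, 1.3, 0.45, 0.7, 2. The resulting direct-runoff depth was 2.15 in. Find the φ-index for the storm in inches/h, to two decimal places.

φ ≈ 0.50 in/h

Only the 5 blocks with intensity above φ contribute runoff: 1.9, 0.9, 1.3, 0.7, 2 in/h.
Σ(I−φ)·Δt = d  ⇒  (1.9+0.9+1.3+0.7+2 − 5φ)·0.5 = 2.15
φ = (6.800 − 2.15/0.5) / 5 = 0.50 in/h.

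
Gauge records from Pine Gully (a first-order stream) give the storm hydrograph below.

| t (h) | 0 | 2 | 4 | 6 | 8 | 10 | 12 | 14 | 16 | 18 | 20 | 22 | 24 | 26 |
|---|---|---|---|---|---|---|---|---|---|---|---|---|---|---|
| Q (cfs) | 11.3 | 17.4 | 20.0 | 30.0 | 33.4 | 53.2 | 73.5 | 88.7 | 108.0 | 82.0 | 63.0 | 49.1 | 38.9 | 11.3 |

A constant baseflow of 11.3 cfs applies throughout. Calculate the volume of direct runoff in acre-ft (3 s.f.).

V ≈ 86.2 acre-ft

Direct-runoff ordinates (Q − Q_b): 0.0, 6.1, 8.7, 18.7, 22.1, 41.9, 62.2, 77.4, 96.7, 70.7, 51.7, 37.8, 27.6, 0.0 cfs.
ΣQ_DR = 521.6 cfs.
With Δt = 2 h = 7200 s, V = ΣQ_DR · Δt = 521.6 × 7200 = 3.76 × 10^6 ft³ = 86.2 acre-ft.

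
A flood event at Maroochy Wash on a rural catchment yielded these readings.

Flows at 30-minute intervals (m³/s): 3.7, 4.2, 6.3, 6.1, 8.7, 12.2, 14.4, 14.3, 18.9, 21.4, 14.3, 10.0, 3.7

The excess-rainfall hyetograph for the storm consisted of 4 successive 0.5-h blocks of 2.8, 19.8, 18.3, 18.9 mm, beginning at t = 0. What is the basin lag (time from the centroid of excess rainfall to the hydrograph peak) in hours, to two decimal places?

t_L ≈ 3.30 h

Centroid of excess rainfall: t_c = Σ P_i·t̄_i / ΣP_i = 1.1957 h (block centres at 0.25, 0.75, 1.25, 1.75 h).
Hydrograph peak occurs at t = 4.5 h, so basin lag t_L = 4.5 − 1.1957 = 3.30 h.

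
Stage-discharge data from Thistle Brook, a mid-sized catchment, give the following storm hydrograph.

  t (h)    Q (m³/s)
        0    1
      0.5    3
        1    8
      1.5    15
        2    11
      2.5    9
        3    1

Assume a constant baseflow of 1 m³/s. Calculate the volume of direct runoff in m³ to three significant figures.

Direct-runoff ordinates (Q − Q_b): 0.0, 2.0, 7.0, 14.0, 10.0, 8.0, 0.0 m³/s.
ΣQ_DR = 41.00 m³/s.
With Δt = 0.5 h = 1800 s, V = ΣQ_DR · Δt = 41.00 × 1800 = 73800 m³.

V ≈ 73800 m³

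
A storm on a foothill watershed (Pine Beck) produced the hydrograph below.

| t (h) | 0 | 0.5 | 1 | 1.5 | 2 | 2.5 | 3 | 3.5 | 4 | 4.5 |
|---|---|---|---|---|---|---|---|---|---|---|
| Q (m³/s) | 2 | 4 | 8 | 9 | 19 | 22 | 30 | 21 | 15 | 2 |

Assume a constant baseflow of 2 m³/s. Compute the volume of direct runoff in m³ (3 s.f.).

Direct-runoff ordinates (Q − Q_b): 0.0, 2.0, 6.0, 7.0, 17.0, 20.0, 28.0, 19.0, 13.0, 0.0 m³/s.
ΣQ_DR = 112.0 m³/s.
With Δt = 0.5 h = 1800 s, V = ΣQ_DR · Δt = 112.0 × 1800 = 2.02 × 10^5 m³.

V ≈ 2.02 × 10^5 m³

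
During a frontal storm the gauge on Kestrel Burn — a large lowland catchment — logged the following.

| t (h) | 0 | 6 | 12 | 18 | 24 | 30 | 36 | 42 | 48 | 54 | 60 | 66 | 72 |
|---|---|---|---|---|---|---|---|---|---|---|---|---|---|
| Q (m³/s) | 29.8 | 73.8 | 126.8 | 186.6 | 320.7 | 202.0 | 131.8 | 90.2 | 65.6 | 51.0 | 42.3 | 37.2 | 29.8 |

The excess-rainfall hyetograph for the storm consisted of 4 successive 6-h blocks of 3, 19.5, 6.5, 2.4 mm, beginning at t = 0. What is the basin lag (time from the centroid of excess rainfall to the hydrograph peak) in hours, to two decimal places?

Centroid of excess rainfall: t_c = Σ P_i·t̄_i / ΣP_i = 10.5860 h (block centres at 3, 9, 15, 21 h).
Hydrograph peak occurs at t = 24 h, so basin lag t_L = 24 − 10.5860 = 13.41 h.

t_L ≈ 13.41 h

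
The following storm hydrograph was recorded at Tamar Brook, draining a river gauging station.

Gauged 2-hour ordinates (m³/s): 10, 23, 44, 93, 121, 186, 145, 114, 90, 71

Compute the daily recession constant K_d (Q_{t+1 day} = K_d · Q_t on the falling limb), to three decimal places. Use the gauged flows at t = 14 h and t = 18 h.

K_d ≈ 0.058

Between t = 14 h and t = 18 h the flow falls from 114 to 71 m³/s over 2×2 h = 4 h.
Per-interval ratio K = (71/114)^(1/2) = 0.7892; K_d = K^(24/2) = 0.058.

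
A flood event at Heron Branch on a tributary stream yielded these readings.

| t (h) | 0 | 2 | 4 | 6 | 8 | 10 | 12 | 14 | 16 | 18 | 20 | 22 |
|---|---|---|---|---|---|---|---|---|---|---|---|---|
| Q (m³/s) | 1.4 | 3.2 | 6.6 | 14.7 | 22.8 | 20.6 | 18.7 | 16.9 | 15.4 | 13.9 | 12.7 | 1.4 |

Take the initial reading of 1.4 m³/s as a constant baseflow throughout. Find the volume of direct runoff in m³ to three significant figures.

V ≈ 9.47 × 10^5 m³

Direct-runoff ordinates (Q − Q_b): 0.0, 1.8, 5.2, 13.3, 21.4, 19.2, 17.3, 15.5, 14.0, 12.5, 11.3, 0.0 m³/s.
ΣQ_DR = 131.5 m³/s.
With Δt = 2 h = 7200 s, V = ΣQ_DR · Δt = 131.5 × 7200 = 9.47 × 10^5 m³.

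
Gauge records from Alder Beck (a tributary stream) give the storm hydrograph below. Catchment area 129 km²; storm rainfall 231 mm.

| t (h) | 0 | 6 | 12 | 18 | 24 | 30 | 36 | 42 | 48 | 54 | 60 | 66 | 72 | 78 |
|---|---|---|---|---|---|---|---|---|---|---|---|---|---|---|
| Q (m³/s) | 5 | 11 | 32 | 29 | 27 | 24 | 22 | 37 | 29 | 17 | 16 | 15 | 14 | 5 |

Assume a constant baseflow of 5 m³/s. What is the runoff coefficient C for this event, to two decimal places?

C ≈ 0.15

ΣQ_DR = 213.0 m³/s; V = ΣQ_DR·Δt = 4.601 × 10^6 m³.
Runoff depth d = V / A = 35.67 mm.
C = d / P = 35.67 / 231 = 0.15.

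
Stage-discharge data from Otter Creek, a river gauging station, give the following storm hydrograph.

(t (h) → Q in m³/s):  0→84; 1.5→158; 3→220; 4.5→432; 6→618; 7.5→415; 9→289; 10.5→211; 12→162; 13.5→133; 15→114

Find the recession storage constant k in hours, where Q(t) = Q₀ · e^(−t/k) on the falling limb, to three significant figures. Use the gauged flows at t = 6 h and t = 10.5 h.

k ≈ 4.19 h

On the falling limb, Q drops from 618 to 211 m³/s between t = 6 h and t = 10.5 h (Δt = 4.5 h).
k = −Δt / ln(Q₂/Q₁) = −4.5 / ln(211/618) = 4.19 h.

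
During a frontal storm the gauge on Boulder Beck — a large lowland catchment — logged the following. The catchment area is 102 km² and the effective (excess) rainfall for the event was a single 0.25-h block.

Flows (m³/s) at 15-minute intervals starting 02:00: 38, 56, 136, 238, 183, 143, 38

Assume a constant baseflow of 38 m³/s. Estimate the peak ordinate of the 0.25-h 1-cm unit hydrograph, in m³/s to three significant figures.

U_p ≈ 400 m³/s

Direct runoff: 0.0, 18.0, 98.0, 200.0, 145.0, 105.0, 0.0 m³/s; ΣQ_DR = 566.0 m³/s, peak = 200.0 m³/s.
Runoff depth d = ΣQ_DR·Δt / A = 566.0 × 900 / (102 km²) = 4.994 mm.
The 1-cm UH is the DRH scaled by (10 mm)/d, so U_p = 200.0 × 10/4.994 = 400 m³/s.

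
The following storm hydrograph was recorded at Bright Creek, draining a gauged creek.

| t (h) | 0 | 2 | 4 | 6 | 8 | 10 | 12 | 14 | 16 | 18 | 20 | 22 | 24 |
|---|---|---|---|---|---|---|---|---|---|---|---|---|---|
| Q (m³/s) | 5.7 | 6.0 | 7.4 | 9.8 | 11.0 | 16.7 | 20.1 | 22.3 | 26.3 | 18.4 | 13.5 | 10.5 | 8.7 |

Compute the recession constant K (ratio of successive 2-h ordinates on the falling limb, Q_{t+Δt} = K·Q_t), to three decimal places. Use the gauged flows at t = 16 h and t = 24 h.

Using the recession-limb readings at t = 16 h and t = 24 h: Q falls from 26.3 to 8.7 m³/s over 4 intervals.
K = (Q₂/Q₁)^(1/4) = (8.7/26.3)^(1/4) = 0.758.

K ≈ 0.758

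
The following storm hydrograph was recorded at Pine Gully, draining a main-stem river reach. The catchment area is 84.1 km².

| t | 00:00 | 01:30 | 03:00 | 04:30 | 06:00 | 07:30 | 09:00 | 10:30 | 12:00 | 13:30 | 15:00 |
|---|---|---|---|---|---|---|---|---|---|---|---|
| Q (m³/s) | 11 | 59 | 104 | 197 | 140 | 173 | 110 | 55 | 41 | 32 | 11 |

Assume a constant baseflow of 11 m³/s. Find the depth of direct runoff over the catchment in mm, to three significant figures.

d ≈ 52.1 mm

Direct runoff: 0.0, 48.0, 93.0, 186.0, 129.0, 162.0, 99.0, 44.0, 30.0, 21.0, 0.0 m³/s; ΣQ_DR = 812.0 m³/s.
V = ΣQ_DR · Δt = 812.0 × 5400 s = 4.385 × 10^6 m³.
Over A = 84.1 km², depth = V / A = 52.1 mm.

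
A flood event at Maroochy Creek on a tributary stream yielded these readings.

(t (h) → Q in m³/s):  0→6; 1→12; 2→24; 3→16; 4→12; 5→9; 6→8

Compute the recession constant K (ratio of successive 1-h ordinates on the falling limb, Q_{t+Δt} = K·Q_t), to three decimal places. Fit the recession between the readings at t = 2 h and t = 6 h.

K ≈ 0.760

Using the recession-limb readings at t = 2 h and t = 6 h: Q falls from 24 to 8 m³/s over 4 intervals.
K = (Q₂/Q₁)^(1/4) = (8/24)^(1/4) = 0.760.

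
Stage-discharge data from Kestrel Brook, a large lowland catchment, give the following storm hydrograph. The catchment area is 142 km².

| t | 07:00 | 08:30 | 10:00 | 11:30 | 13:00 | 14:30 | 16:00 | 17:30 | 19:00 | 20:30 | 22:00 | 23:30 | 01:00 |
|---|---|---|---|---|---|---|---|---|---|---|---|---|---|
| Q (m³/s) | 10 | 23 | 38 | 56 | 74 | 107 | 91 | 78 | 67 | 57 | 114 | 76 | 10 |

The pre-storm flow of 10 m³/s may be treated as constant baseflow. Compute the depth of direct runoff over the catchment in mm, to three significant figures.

Direct runoff: 0.0, 13.0, 28.0, 46.0, 64.0, 97.0, 81.0, 68.0, 57.0, 47.0, 104.0, 66.0, 0.0 m³/s; ΣQ_DR = 671.0 m³/s.
V = ΣQ_DR · Δt = 671.0 × 5400 s = 3.623 × 10^6 m³.
Over A = 142 km², depth = V / A = 25.5 mm.

d ≈ 25.5 mm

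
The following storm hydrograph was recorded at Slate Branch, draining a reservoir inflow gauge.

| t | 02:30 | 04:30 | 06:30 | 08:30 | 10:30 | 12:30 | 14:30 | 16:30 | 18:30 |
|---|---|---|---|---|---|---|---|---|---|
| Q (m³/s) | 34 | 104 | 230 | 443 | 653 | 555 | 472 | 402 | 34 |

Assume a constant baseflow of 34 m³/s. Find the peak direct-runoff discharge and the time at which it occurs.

Q_p = 619.0 m³/s at t = 10:30

Subtracting baseflow gives direct-runoff ordinates: 0.0, 70.0, 196.0, 409.0, 619.0, 521.0, 438.0, 368.0, 0.0 m³/s.
The maximum is 619.0 m³/s, occurring at the reading for t = 10:30.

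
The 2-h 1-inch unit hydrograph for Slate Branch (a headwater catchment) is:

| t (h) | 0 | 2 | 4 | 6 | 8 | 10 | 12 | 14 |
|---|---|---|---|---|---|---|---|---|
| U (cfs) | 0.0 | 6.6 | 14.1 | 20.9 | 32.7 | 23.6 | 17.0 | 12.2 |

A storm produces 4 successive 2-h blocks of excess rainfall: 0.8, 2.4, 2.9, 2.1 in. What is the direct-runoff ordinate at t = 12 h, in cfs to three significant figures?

Q ≈ 209 cfs

By discrete convolution, Q_j = Σ (P_i / 1 in) · U_{j−i}.
At t = 12 h (j=6): Q = (0.8/1)·17.0 + (2.4/1)·23.6 + (2.9/1)·32.7 + (2.1/1)·20.9 = 209 cfs.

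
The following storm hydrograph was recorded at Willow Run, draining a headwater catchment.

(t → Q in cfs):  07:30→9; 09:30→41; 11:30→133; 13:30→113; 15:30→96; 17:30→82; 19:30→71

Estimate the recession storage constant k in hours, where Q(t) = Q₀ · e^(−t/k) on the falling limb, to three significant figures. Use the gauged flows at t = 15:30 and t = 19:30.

k ≈ 13.3 h

On the falling limb, Q drops from 96 to 71 cfs between t = 15:30 and t = 19:30 (Δt = 4 h).
k = −Δt / ln(Q₂/Q₁) = −4 / ln(71/96) = 13.3 h.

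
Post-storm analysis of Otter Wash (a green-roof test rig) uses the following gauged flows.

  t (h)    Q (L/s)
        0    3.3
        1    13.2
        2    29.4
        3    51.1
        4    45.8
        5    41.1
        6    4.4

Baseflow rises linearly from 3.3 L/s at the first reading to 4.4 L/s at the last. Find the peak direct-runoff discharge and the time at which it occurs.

Subtracting baseflow gives direct-runoff ordinates: 0.00, 9.72, 25.73, 47.25, 41.77, 36.88, 0.00 L/s.
The maximum is 47.25 L/s, occurring at the reading for t = 3 h.

Q_p = 47.25 L/s at t = 3 h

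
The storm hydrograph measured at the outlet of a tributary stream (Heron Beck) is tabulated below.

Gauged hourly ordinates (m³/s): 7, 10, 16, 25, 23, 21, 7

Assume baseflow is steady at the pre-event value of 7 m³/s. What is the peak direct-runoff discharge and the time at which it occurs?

Subtracting baseflow gives direct-runoff ordinates: 0.0, 3.0, 9.0, 18.0, 16.0, 14.0, 0.0 m³/s.
The maximum is 18.0 m³/s, occurring at the reading for t = 3 h.

Q_p = 18.0 m³/s at t = 3 h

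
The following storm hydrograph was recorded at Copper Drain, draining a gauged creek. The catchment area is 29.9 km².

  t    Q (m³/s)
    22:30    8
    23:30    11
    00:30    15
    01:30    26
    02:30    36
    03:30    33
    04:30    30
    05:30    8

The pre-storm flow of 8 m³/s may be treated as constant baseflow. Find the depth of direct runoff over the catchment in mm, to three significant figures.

Direct runoff: 0.0, 3.0, 7.0, 18.0, 28.0, 25.0, 22.0, 0.0 m³/s; ΣQ_DR = 103.0 m³/s.
V = ΣQ_DR · Δt = 103.0 × 3600 s = 3.708 × 10^5 m³.
Over A = 29.9 km², depth = V / A = 12.4 mm.

d ≈ 12.4 mm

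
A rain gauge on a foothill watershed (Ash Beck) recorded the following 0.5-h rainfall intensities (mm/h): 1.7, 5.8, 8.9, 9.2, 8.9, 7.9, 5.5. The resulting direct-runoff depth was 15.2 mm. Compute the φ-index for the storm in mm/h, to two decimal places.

Only the 6 blocks with intensity above φ contribute runoff: 5.8, 8.9, 9.2, 8.9, 7.9, 5.5 mm/h.
Σ(I−φ)·Δt = d  ⇒  (5.8+8.9+9.2+8.9+7.9+5.5 − 6φ)·0.5 = 15.2
φ = (46.20 − 15.2/0.5) / 6 = 2.63 mm/h.

φ ≈ 2.63 mm/h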